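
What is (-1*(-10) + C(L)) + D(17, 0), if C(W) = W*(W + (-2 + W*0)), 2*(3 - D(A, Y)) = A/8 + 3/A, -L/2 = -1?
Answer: 3223/272 ≈ 11.849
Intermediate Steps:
L = 2 (L = -2*(-1) = 2)
D(A, Y) = 3 - 3/(2*A) - A/16 (D(A, Y) = 3 - (A/8 + 3/A)/2 = 3 - (3/A + A/8)/2 = 3 + (-3/(2*A) - A/16) = 3 - 3/(2*A) - A/16)
C(W) = W*(-2 + W) (C(W) = W*(W + (-2 + 0)) = W*(W - 2) = W*(-2 + W))
(-1*(-10) + C(L)) + D(17, 0) = (-1*(-10) + 2*(-2 + 2)) + (3 - 3/2/17 - 1/16*17) = (10 + 2*0) + (3 - 3/2*1/17 - 17/16) = (10 + 0) + (3 - 3/34 - 17/16) = 10 + 503/272 = 3223/272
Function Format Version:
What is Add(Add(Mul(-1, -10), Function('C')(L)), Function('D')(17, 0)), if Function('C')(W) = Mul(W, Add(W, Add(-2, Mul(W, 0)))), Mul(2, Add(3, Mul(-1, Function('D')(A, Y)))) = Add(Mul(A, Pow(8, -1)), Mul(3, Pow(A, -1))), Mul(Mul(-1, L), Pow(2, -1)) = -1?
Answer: Rational(3223, 272) ≈ 11.849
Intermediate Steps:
L = 2 (L = Mul(-2, -1) = 2)
Function('D')(A, Y) = Add(3, Mul(Rational(-3, 2), Pow(A, -1)), Mul(Rational(-1, 16), A)) (Function('D')(A, Y) = Add(3, Mul(Rational(-1, 2), Add(Mul(A, Pow(8, -1)), Mul(3, Pow(A, -1))))) = Add(3, Mul(Rational(-1, 2), Add(Mul(A, Rational(1, 8)), Mul(3, Pow(A, -1))))) = Add(3, Mul(Rational(-1, 2), Add(Mul(Rational(1, 8), A), Mul(3, Pow(A, -1))))) = Add(3, Mul(Rational(-1, 2), Add(Mul(3, Pow(A, -1)), Mul(Rational(1, 8), A)))) = Add(3, Add(Mul(Rational(-3, 2), Pow(A, -1)), Mul(Rational(-1, 16), A))) = Add(3, Mul(Rational(-3, 2), Pow(A, -1)), Mul(Rational(-1, 16), A)))
Function('C')(W) = Mul(W, Add(-2, W)) (Function('C')(W) = Mul(W, Add(W, Add(-2, 0))) = Mul(W, Add(W, -2)) = Mul(W, Add(-2, W)))
Add(Add(Mul(-1, -10), Function('C')(L)), Function('D')(17, 0)) = Add(Add(Mul(-1, -10), Mul(2, Add(-2, 2))), Add(3, Mul(Rational(-3, 2), Pow(17, -1)), Mul(Rational(-1, 16), 17))) = Add(Add(10, Mul(2, 0)), Add(3, Mul(Rational(-3, 2), Rational(1, 17)), Rational(-17, 16))) = Add(Add(10, 0), Add(3, Rational(-3, 34), Rational(-17, 16))) = Add(10, Rational(503, 272)) = Rational(3223, 272)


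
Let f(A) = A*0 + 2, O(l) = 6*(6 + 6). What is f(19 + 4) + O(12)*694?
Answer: 49970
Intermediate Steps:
O(l) = 72 (O(l) = 6*12 = 72)
f(A) = 2 (f(A) = 0 + 2 = 2)
f(19 + 4) + O(12)*694 = 2 + 72*694 = 2 + 49968 = 49970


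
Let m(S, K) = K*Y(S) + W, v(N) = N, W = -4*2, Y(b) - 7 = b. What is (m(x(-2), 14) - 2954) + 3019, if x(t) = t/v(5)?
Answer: 747/5 ≈ 149.40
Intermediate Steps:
Y(b) = 7 + b
W = -8
x(t) = t/5
m(S, K) = -8 + K*(7 + S) (m(S, K) = K*(7 + S) - 8 = -8 + K*(7 + S))
(m(x(-2), 14) - 2954) + 3019 = ((-8 + 14*(7 + (⅕)*(-2))) - 2954) + 3019 = ((-8 + 14*(7 - ⅖)) - 2954) + 3019 = ((-8 + 14*(33/5)) - 2954) + 3019 = ((-8 + 462/5) - 2954) + 3019 = (422/5 - 2954) + 3019 = -14348/5 + 3019 = 747/5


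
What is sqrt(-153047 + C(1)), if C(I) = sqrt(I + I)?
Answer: sqrt(-153047 + sqrt(2)) ≈ 391.21*I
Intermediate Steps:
C(I) = sqrt(2)*sqrt(I) (C(I) = sqrt(2*I) = sqrt(2)*sqrt(I))
sqrt(-153047 + C(1)) = sqrt(-153047 + sqrt(2)*sqrt(1)) = sqrt(-153047 + sqrt(2)*1) = sqrt(-153047 + sqrt(2))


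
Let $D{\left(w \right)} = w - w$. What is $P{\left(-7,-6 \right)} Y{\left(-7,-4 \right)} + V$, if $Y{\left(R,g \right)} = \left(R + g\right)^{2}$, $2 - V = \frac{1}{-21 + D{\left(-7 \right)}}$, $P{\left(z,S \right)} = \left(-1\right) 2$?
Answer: $- \frac{5039}{21} \approx -239.95$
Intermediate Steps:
$D{\left(w \right)} = 0$
$P{\left(z,S \right)} = -2$
$V = \frac{43}{21}$ ($V = 2 - \frac{1}{-21 + 0} = 2 - \frac{1}{-21} = 2 - - \frac{1}{21} = 2 + \frac{1}{21} = \frac{43}{21} \approx 2.0476$)
$P{\left(-7,-6 \right)} Y{\left(-7,-4 \right)} + V = - 2 \left(-7 - 4\right)^{2} + \frac{43}{21} = - 2 \left(-11\right)^{2} + \frac{43}{21} = \left(-2\right) 121 + \frac{43}{21} = -242 + \frac{43}{21} = - \frac{5039}{21}$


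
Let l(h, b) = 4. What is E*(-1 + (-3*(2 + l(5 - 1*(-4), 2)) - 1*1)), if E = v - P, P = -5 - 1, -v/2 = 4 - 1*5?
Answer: -160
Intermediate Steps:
v = 2 (v = -2*(4 - 1*5) = -2*(4 - 5) = -2*(-1) = 2)
P = -6
E = 8 (E = 2 - 1*(-6) = 2 + 6 = 8)
E*(-1 + (-3*(2 + l(5 - 1*(-4), 2)) - 1*1)) = 8*(-1 + (-3*(2 + 4) - 1*1)) = 8*(-1 + (-3*6 - 1)) = 8*(-1 + (-18 - 1)) = 8*(-1 - 19) = 8*(-20) = -160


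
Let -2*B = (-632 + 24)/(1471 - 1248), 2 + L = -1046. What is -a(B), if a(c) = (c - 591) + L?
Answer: 365193/223 ≈ 1637.6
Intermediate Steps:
L = -1048 (L = -2 - 1046 = -1048)
B = 304/223 (B = -(-632 + 24)/(2*(1471 - 1248)) = -(-304)/223 = -½*(-608/223) = 304/223 ≈ 1.3632)
a(c) = -1639 + c (a(c) = (c - 591) - 1048 = (-591 + c) - 1048 = -1639 + c)
-a(B) = -(-1639 + 304/223) = -1*(-365193/223) = 365193/223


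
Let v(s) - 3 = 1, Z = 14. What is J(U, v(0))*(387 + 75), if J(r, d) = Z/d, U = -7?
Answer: 1617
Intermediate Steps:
v(s) = 4 (v(s) = 3 + 1 = 4)
J(r, d) = 14/d
J(U, v(0))*(387 + 75) = (14/4)*(387 + 75) = (14*(¼))*462 = (7/2)*462 = 1617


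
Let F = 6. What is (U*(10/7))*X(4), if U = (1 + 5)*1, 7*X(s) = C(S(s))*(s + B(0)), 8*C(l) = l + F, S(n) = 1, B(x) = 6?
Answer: 75/7 ≈ 10.714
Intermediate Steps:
C(l) = 3/4 + l/8 (C(l) = (l + 6)/8 = (6 + l)/8 = 3/4 + l/8)
X(s) = 3/4 + s/8 (X(s) = ((3/4 + (1/8)*1)*(s + 6))/7 = ((3/4 + 1/8)*(6 + s))/7 = (7*(6 + s)/8)/7 = (21/4 + 7*s/8)/7 = 3/4 + s/8)
U = 6 (U = 6*1 = 6)
(U*(10/7))*X(4) = (6*(10/7))*(3/4 + (1/8)*4) = (6*(10*(1/7)))*(3/4 + 1/2) = (6*(10/7))*(5/4) = (60/7)*(5/4) = 75/7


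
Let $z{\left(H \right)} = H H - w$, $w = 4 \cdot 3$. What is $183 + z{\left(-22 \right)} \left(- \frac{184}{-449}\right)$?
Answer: $\frac{169015}{449} \approx 376.43$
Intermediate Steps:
$w = 12$
$z{\left(H \right)} = -12 + H^{2}$ ($z{\left(H \right)} = H H - 12 = H^{2} - 12 = -12 + H^{2}$)
$183 + z{\left(-22 \right)} \left(- \frac{184}{-449}\right) = 183 + \left(-12 + \left(-22\right)^{2}\right) \left(- \frac{184}{-449}\right) = 183 + \left(-12 + 484\right) \left(\left(-184\right) \left(- \frac{1}{449}\right)\right) = 183 + 472 \cdot \frac{184}{449} = 183 + \frac{86848}{449} = \frac{169015}{449}$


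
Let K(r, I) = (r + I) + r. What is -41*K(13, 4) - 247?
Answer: -1477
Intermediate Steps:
K(r, I) = I + 2*r (K(r, I) = (I + r) + r = I + 2*r)
-41*K(13, 4) - 247 = -41*(4 + 2*13) - 247 = -41*(4 + 26) - 247 = -41*30 - 247 = -1230 - 247 = -1477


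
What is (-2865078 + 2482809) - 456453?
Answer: -838722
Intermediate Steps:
(-2865078 + 2482809) - 456453 = -382269 - 456453 = -838722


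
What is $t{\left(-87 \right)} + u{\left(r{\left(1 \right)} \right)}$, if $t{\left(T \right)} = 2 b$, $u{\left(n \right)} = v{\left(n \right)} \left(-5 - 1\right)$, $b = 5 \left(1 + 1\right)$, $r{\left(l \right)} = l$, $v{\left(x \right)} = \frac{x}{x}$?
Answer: $14$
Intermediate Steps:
$v{\left(x \right)} = 1$
$b = 10$ ($b = 5 \cdot 2 = 10$)
$u{\left(n \right)} = -6$ ($u{\left(n \right)} = 1 \left(-5 - 1\right) = 1 \left(-6\right) = -6$)
$t{\left(T \right)} = 20$ ($t{\left(T \right)} = 2 \cdot 10 = 20$)
$t{\left(-87 \right)} + u{\left(r{\left(1 \right)} \right)} = 20 - 6 = 14$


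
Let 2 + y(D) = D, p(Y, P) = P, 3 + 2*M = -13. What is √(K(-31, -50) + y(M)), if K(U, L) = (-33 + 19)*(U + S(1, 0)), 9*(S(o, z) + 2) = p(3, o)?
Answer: √4054/3 ≈ 21.224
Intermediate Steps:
M = -8 (M = -3/2 + (½)*(-13) = -3/2 - 13/2 = -8)
y(D) = -2 + D
S(o, z) = -2 + o/9
K(U, L) = 238/9 - 14*U (K(U, L) = (-33 + 19)*(U + (-2 + (⅑)*1)) = -14*(U + (-2 + ⅑)) = -14*(U - 17/9) = -14*(-17/9 + U) = 238/9 - 14*U)
√(K(-31, -50) + y(M)) = √((238/9 - 14*(-31)) + (-2 - 8)) = √((238/9 + 434) - 10) = √(4144/9 - 10) = √(4054/9) = √4054/3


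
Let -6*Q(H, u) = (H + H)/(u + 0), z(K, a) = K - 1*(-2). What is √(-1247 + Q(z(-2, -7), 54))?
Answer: I*√1247 ≈ 35.313*I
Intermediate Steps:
z(K, a) = 2 + K (z(K, a) = K + 2 = 2 + K)
Q(H, u) = -H/(3*u) (Q(H, u) = -(H + H)/(6*(u + 0)) = -2*H/(6*u) = -H/(3*u))
√(-1247 + Q(z(-2, -7), 54)) = √(-1247 - ⅓*(2 - 2)/54) = √(-1247 - ⅓*0*1/54) = √(-1247 + 0) = √(-1247) = I*√1247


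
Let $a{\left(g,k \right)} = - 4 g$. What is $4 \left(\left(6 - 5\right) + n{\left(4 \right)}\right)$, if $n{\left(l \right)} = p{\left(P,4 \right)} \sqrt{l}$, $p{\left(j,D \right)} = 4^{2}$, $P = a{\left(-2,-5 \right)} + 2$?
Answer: $132$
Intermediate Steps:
$P = 10$ ($P = \left(-4\right) \left(-2\right) + 2 = 8 + 2 = 10$)
$p{\left(j,D \right)} = 16$
$n{\left(l \right)} = 16 \sqrt{l}$
$4 \left(\left(6 - 5\right) + n{\left(4 \right)}\right) = 4 \left(\left(6 - 5\right) + 16 \sqrt{4}\right) = 4 \left(\left(6 - 5\right) + 16 \cdot 2\right) = 4 \left(1 + 32\right) = 4 \cdot 33 = 132$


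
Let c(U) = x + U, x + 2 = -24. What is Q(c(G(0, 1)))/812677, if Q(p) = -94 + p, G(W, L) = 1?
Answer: -119/812677 ≈ -0.00014643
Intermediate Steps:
x = -26 (x = -2 - 24 = -26)
c(U) = -26 + U
Q(c(G(0, 1)))/812677 = (-94 + (-26 + 1))/812677 = (-94 - 25)*(1/812677) = -119*1/812677 = -119/812677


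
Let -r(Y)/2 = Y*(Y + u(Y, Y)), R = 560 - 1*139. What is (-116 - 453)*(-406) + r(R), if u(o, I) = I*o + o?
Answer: -149714872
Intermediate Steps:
u(o, I) = o + I*o
R = 421 (R = 560 - 139 = 421)
r(Y) = -2*Y*(Y + Y*(1 + Y))
(-116 - 453)*(-406) + r(R) = (-116 - 453)*(-406) - 2*421**2*(2 + 421) = -569*(-406) - 2*177241*423 = 231014 - 149945886 = -149714872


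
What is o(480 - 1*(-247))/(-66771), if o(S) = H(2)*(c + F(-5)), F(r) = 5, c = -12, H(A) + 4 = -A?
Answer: -14/22257 ≈ -0.00062902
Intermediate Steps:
H(A) = -4 - A
o(S) = 42 (o(S) = (-4 - 1*2)*(-12 + 5) = (-4 - 2)*(-7) = -6*(-7) = 42)
o(480 - 1*(-247))/(-66771) = 42/(-66771) = 42*(-1/66771) = -14/22257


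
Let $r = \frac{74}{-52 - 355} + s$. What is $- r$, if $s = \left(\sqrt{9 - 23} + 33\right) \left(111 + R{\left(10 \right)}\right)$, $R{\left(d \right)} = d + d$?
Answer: $- \frac{47551}{11} - 131 i \sqrt{14} \approx -4322.8 - 490.16 i$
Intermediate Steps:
$R{\left(d \right)} = 2 d$
$s = 4323 + 131 i \sqrt{14}$ ($s = \left(\sqrt{9 - 23} + 33\right) \left(111 + 2 \cdot 10\right) = \left(\sqrt{-14} + 33\right) \left(111 + 20\right) = \left(i \sqrt{14} + 33\right) 131 = \left(33 + i \sqrt{14}\right) 131 = 4323 + 131 i \sqrt{14} \approx 4323.0 + 490.16 i$)
$r = \frac{47551}{11} + 131 i \sqrt{14}$ ($r = \frac{74}{-52 - 355} + \left(4323 + 131 i \sqrt{14}\right) = \frac{74}{-407} + \left(4323 + 131 i \sqrt{14}\right) = 74 \left(- \frac{1}{407}\right) + \left(4323 + 131 i \sqrt{14}\right) = - \frac{2}{11} + \left(4323 + 131 i \sqrt{14}\right) = \frac{47551}{11} + 131 i \sqrt{14} \approx 4322.8 + 490.16 i$)
$- r = - (\frac{47551}{11} + 131 i \sqrt{14}) = - \frac{47551}{11} - 131 i \sqrt{14}$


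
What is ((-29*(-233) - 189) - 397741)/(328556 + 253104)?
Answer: -391173/581660 ≈ -0.67251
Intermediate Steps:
((-29*(-233) - 189) - 397741)/(328556 + 253104) = ((6757 - 189) - 397741)/581660 = (6568 - 397741)*(1/581660) = -391173*1/581660 = -391173/581660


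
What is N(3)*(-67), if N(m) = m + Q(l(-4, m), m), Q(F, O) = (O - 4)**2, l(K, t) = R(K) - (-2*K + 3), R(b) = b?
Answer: -268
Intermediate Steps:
l(K, t) = -3 + 3*K (l(K, t) = K - (-2*K + 3) = K - (3 - 2*K) = K + (-3 + 2*K) = -3 + 3*K)
Q(F, O) = (-4 + O)**2
N(m) = m + (-4 + m)**2
N(3)*(-67) = (3 + (-4 + 3)**2)*(-67) = (3 + (-1)**2)*(-67) = (3 + 1)*(-67) = 4*(-67) = -268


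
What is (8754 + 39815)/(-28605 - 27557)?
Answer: -48569/56162 ≈ -0.86480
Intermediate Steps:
(8754 + 39815)/(-28605 - 27557) = 48569/(-56162) = 48569*(-1/56162) = -48569/56162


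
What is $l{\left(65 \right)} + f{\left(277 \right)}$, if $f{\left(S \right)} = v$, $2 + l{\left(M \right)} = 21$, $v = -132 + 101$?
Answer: $-12$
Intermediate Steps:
$v = -31$
$l{\left(M \right)} = 19$ ($l{\left(M \right)} = -2 + 21 = 19$)
$f{\left(S \right)} = -31$
$l{\left(65 \right)} + f{\left(277 \right)} = 19 - 31 = -12$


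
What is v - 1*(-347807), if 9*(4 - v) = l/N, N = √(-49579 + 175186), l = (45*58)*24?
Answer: 347811 - 2320*√125607/41869 ≈ 3.4779e+5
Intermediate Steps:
l = 62640 (l = 2610*24 = 62640)
N = √125607 ≈ 354.41
v = 4 - 2320*√125607/41869 (v = 4 - 6960/(√125607) = 4 - 6960*√125607/125607 = 4 - 2320*√125607/41869 ≈ -15.638)
v - 1*(-347807) = (4 - 2320*√125607/41869) - 1*(-347807) = (4 - 2320*√125607/41869) + 347807 = 347811 - 2320*√125607/41869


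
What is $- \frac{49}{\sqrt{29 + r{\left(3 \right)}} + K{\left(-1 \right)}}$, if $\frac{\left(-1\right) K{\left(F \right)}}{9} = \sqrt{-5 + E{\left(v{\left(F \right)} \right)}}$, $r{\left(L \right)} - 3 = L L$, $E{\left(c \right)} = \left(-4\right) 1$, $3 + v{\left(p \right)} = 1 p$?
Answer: $- \frac{49}{\sqrt{41} - 27 i} \approx -0.40747 - 1.7182 i$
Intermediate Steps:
$v{\left(p \right)} = -3 + p$ ($v{\left(p \right)} = -3 + 1 p = -3 + p$)
$E{\left(c \right)} = -4$
$r{\left(L \right)} = 3 + L^{2}$ ($r{\left(L \right)} = 3 + L L = 3 + L^{2}$)
$K{\left(F \right)} = - 27 i$ ($K{\left(F \right)} = - 9 \sqrt{-5 - 4} = - 9 \sqrt{-9} = - 9 \cdot 3 i = - 27 i$)
$- \frac{49}{\sqrt{29 + r{\left(3 \right)}} + K{\left(-1 \right)}} = - \frac{49}{\sqrt{29 + \left(3 + 3^{2}\right)} - 27 i} = - \frac{49}{\sqrt{29 + \left(3 + 9\right)} - 27 i} = - \frac{49}{\sqrt{29 + 12} - 27 i} = - \frac{49}{\sqrt{41} - 27 i}$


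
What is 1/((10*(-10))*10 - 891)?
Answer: -1/1891 ≈ -0.00052882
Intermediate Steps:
1/((10*(-10))*10 - 891) = 1/(-100*10 - 891) = 1/(-1000 - 891) = 1/(-1891) = -1/1891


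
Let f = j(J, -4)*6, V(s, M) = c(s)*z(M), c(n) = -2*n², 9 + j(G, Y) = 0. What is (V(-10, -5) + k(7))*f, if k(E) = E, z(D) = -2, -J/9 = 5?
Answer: -21978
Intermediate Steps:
J = -45 (J = -9*5 = -45)
j(G, Y) = -9 (j(G, Y) = -9 + 0 = -9)
V(s, M) = 4*s² (V(s, M) = -2*s²*(-2) = 4*s²)
f = -54 (f = -9*6 = -54)
(V(-10, -5) + k(7))*f = (4*(-10)² + 7)*(-54) = (4*100 + 7)*(-54) = (400 + 7)*(-54) = 407*(-54) = -21978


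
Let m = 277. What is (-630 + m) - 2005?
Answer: -2358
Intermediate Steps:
(-630 + m) - 2005 = (-630 + 277) - 2005 = -353 - 2005 = -2358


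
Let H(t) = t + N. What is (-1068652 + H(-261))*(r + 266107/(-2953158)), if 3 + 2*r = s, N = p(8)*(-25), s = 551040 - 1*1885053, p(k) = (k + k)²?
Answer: 2118130339400642123/2953158 ≈ 7.1724e+11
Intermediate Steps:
p(k) = 4*k² (p(k) = (2*k)² = 4*k²)
s = -1334013 (s = 551040 - 1885053 = -1334013)
N = -6400 (N = (4*8²)*(-25) = (4*64)*(-25) = 256*(-25) = -6400)
r = -667008 (r = -3/2 + (½)*(-1334013) = -3/2 - 1334013/2 = -667008)
H(t) = -6400 + t (H(t) = t - 6400 = -6400 + t)
(-1068652 + H(-261))*(r + 266107/(-2953158)) = (-1068652 + (-6400 - 261))*(-667008 + 266107/(-2953158)) = (-1068652 - 6661)*(-667008 + 266107*(-1/2953158)) = -1075313*(-667008 - 266107/2953158) = -1075313*(-1969780277371/2953158) = 2118130339400642123/2953158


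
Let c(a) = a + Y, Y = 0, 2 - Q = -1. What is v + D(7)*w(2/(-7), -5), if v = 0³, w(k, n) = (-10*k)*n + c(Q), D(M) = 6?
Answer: -474/7 ≈ -67.714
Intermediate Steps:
Q = 3 (Q = 2 - 1*(-1) = 2 + 1 = 3)
c(a) = a (c(a) = a + 0 = a)
w(k, n) = 3 - 10*k*n (w(k, n) = (-10*k)*n + 3 = -10*k*n + 3 = 3 - 10*k*n)
v = 0
v + D(7)*w(2/(-7), -5) = 0 + 6*(3 - 10*2/(-7)*(-5)) = 0 + 6*(3 - 10*2*(-⅐)*(-5)) = 0 + 6*(3 - 10*(-2/7)*(-5)) = 0 + 6*(3 - 100/7) = 0 + 6*(-79/7) = 0 - 474/7 = -474/7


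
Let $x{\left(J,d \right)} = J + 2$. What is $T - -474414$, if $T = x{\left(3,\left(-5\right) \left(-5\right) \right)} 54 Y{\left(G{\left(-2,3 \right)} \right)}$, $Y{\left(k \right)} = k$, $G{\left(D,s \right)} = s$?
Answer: $475224$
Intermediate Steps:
$x{\left(J,d \right)} = 2 + J$
$T = 810$ ($T = \left(2 + 3\right) 54 \cdot 3 = 5 \cdot 54 \cdot 3 = 270 \cdot 3 = 810$)
$T - -474414 = 810 - -474414 = 810 + 474414 = 475224$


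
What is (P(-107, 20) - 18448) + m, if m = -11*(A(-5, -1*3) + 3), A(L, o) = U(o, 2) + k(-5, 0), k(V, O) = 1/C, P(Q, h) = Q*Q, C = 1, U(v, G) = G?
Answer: -7065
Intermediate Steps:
P(Q, h) = Q²
k(V, O) = 1 (k(V, O) = 1/1 = 1)
A(L, o) = 3 (A(L, o) = 2 + 1 = 3)
m = -66 (m = -11*(3 + 3) = -11*6 = -66)
(P(-107, 20) - 18448) + m = ((-107)² - 18448) - 66 = (11449 - 18448) - 66 = -6999 - 66 = -7065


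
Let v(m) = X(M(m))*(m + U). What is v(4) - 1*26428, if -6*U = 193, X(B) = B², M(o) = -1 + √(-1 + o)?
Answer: -79622/3 + 169*√3/3 ≈ -26443.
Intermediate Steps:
U = -193/6 (U = -⅙*193 = -193/6 ≈ -32.167)
v(m) = (-1 + √(-1 + m))²*(-193/6 + m) (v(m) = (-1 + √(-1 + m))²*(m - 193/6) = (-1 + √(-1 + m))²*(-193/6 + m))
v(4) - 1*26428 = (-1 + √(-1 + 4))²*(-193/6 + 4) - 1*26428 = (-1 + √3)²*(-169/6) - 26428 = -169*(-1 + √3)²/6 - 26428 = -26428 - 169*(-1 + √3)²/6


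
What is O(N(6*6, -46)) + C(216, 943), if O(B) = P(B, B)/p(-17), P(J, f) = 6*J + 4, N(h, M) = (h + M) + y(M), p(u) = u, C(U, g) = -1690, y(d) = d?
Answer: -28398/17 ≈ -1670.5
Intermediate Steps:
N(h, M) = h + 2*M (N(h, M) = (h + M) + M = (M + h) + M = h + 2*M)
P(J, f) = 4 + 6*J
O(B) = -4/17 - 6*B/17 (O(B) = (4 + 6*B)/(-17) = (4 + 6*B)*(-1/17) = -4/17 - 6*B/17)
O(N(6*6, -46)) + C(216, 943) = (-4/17 - 6*(6*6 + 2*(-46))/17) - 1690 = (-4/17 - 6*(36 - 92)/17) - 1690 = (-4/17 - 6/17*(-56)) - 1690 = (-4/17 + 336/17) - 1690 = 332/17 - 1690 = -28398/17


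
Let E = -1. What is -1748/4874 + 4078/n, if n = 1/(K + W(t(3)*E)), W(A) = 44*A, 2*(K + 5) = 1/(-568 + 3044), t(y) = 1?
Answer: -1205725540845/6034012 ≈ -1.9982e+5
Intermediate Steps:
K = -24759/4952 (K = -5 + 1/(2*(-568 + 3044)) = -5 + (1/2)/2476 = -5 + (1/2)*(1/2476) = -5 + 1/4952 = -24759/4952 ≈ -4.9998)
n = -4952/242647 (n = 1/(-24759/4952 + 44*(1*(-1))) = 1/(-24759/4952 + 44*(-1)) = 1/(-24759/4952 - 44) = 1/(-242647/4952) = -4952/242647 ≈ -0.020408)
-1748/4874 + 4078/n = -1748/4874 + 4078/(-4952/242647) = -1748*1/4874 + 4078*(-242647/4952) = -874/2437 - 494757233/2476 = -1205725540845/6034012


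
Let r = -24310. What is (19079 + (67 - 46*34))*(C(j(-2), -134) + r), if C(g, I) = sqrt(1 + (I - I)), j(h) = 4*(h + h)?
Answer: -427400838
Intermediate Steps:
j(h) = 8*h (j(h) = 4*(2*h) = 8*h)
C(g, I) = 1 (C(g, I) = sqrt(1 + 0) = sqrt(1) = 1)
(19079 + (67 - 46*34))*(C(j(-2), -134) + r) = (19079 + (67 - 46*34))*(1 - 24310) = (19079 + (67 - 1564))*(-24309) = (19079 - 1497)*(-24309) = 17582*(-24309) = -427400838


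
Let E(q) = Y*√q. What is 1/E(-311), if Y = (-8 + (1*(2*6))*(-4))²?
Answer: -I*√311/975296 ≈ -1.8082e-5*I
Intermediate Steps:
Y = 3136 (Y = (-8 + (1*12)*(-4))² = (-8 + 12*(-4))² = (-8 - 48)² = (-56)² = 3136)
E(q) = 3136*√q
1/E(-311) = 1/(3136*√(-311)) = 1/(3136*(I*√311)) = 1/(3136*I*√311) = -I*√311/975296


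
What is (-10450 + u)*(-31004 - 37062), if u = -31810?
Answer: 2876469160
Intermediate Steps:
(-10450 + u)*(-31004 - 37062) = (-10450 - 31810)*(-31004 - 37062) = -42260*(-68066) = 2876469160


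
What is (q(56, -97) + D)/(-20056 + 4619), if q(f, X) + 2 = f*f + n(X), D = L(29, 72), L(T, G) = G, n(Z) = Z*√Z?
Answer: -3206/15437 + 97*I*√97/15437 ≈ -0.20768 + 0.061886*I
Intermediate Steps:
n(Z) = Z^(3/2)
D = 72
q(f, X) = -2 + X^(3/2) + f² (q(f, X) = -2 + (f*f + X^(3/2)) = -2 + (f² + X^(3/2)) = -2 + (X^(3/2) + f²) = -2 + X^(3/2) + f²)
(q(56, -97) + D)/(-20056 + 4619) = ((-2 + (-97)^(3/2) + 56²) + 72)/(-20056 + 4619) = ((-2 - 97*I*√97 + 3136) + 72)/(-15437) = ((3134 - 97*I*√97) + 72)*(-1/15437) = (3206 - 97*I*√97)*(-1/15437) = -3206/15437 + 97*I*√97/15437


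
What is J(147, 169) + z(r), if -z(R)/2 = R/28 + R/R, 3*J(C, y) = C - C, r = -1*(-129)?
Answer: -157/14 ≈ -11.214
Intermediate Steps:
r = 129
J(C, y) = 0 (J(C, y) = (C - C)/3 = (1/3)*0 = 0)
z(R) = -2 - R/14 (z(R) = -2*(R/28 + R/R) = -2*(R*(1/28) + 1) = -2*(R/28 + 1) = -2*(1 + R/28) = -2 - R/14)
J(147, 169) + z(r) = 0 + (-2 - 1/14*129) = 0 + (-2 - 129/14) = 0 - 157/14 = -157/14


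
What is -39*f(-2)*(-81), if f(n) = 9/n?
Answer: -28431/2 ≈ -14216.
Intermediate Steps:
-39*f(-2)*(-81) = -351/(-2)*(-81) = -351*(-1)/2*(-81) = -39*(-9/2)*(-81) = (351/2)*(-81) = -28431/2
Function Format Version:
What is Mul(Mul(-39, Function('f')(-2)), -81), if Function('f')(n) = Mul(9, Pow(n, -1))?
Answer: Rational(-28431, 2) ≈ -14216.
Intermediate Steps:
Mul(Mul(-39, Function('f')(-2)), -81) = Mul(Mul(-39, Mul(9, Pow(-2, -1))), -81) = Mul(Mul(-39, Mul(9, Rational(-1, 2))), -81) = Mul(Mul(-39, Rational(-9, 2)), -81) = Mul(Rational(351, 2), -81) = Rational(-28431, 2)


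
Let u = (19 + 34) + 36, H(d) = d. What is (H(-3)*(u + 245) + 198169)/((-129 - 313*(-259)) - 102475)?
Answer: -197167/21537 ≈ -9.1548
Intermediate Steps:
u = 89 (u = 53 + 36 = 89)
(H(-3)*(u + 245) + 198169)/((-129 - 313*(-259)) - 102475) = (-3*(89 + 245) + 198169)/((-129 - 313*(-259)) - 102475) = (-3*334 + 198169)/((-129 + 81067) - 102475) = (-1002 + 198169)/(80938 - 102475) = 197167/(-21537) = 197167*(-1/21537) = -197167/21537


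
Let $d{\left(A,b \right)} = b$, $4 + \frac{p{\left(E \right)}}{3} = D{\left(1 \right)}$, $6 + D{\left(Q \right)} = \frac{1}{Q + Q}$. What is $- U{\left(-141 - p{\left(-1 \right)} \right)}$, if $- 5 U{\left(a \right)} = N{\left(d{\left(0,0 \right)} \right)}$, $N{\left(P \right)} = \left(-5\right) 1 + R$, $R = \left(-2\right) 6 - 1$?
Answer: $- \frac{18}{5} \approx -3.6$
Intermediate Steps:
$R = -13$ ($R = -12 - 1 = -13$)
$D{\left(Q \right)} = -6 + \frac{1}{2 Q}$ ($D{\left(Q \right)} = -6 + \frac{1}{Q + Q} = -6 + \frac{1}{2 Q}$)
$p{\left(E \right)} = - \frac{57}{2}$ ($p{\left(E \right)} = -12 + 3 \left(-6 + \frac{1}{2 \cdot 1}\right) = -12 + 3 \left(-6 + \frac{1}{2} \cdot 1\right) = -12 + 3 \left(-6 + \frac{1}{2}\right) = -12 + 3 \left(- \frac{11}{2}\right) = -12 - \frac{33}{2} = - \frac{57}{2}$)
$N{\left(P \right)} = -18$ ($N{\left(P \right)} = \left(-5\right) 1 - 13 = -5 - 13 = -18$)
$U{\left(a \right)} = \frac{18}{5}$ ($U{\left(a \right)} = \left(- \frac{1}{5}\right) \left(-18\right) = \frac{18}{5}$)
$- U{\left(-141 - p{\left(-1 \right)} \right)} = \left(-1\right) \frac{18}{5} = - \frac{18}{5}$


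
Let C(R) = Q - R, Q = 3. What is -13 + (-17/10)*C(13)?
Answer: 4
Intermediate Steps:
C(R) = 3 - R
-13 + (-17/10)*C(13) = -13 + (-17/10)*(3 - 1*13) = -13 + (-17*⅒)*(3 - 13) = -13 - 17/10*(-10) = -13 + 17 = 4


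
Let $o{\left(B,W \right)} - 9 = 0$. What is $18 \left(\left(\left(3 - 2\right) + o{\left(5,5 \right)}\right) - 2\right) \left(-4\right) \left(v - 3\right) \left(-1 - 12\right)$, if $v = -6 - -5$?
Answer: $-29952$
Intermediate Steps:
$o{\left(B,W \right)} = 9$ ($o{\left(B,W \right)} = 9 + 0 = 9$)
$v = -1$ ($v = -6 + 5 = -1$)
$18 \left(\left(\left(3 - 2\right) + o{\left(5,5 \right)}\right) - 2\right) \left(-4\right) \left(v - 3\right) \left(-1 - 12\right) = 18 \left(\left(\left(3 - 2\right) + 9\right) - 2\right) \left(-4\right) \left(-1 - 3\right) \left(-1 - 12\right) = 18 \left(\left(1 + 9\right) - 2\right) \left(-4\right) \left(\left(-4\right) \left(-13\right)\right) = 18 \left(10 - 2\right) \left(-4\right) 52 = 18 \cdot 8 \left(-4\right) 52 = 18 \left(-32\right) 52 = \left(-576\right) 52 = -29952$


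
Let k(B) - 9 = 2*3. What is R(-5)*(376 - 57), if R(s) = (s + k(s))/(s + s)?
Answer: -319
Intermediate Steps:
k(B) = 15 (k(B) = 9 + 2*3 = 9 + 6 = 15)
R(s) = (15 + s)/(2*s) (R(s) = (s + 15)/(s + s) = (15 + s)/((2*s)) = (15 + s)*(1/(2*s)) = (15 + s)/(2*s))
R(-5)*(376 - 57) = ((½)*(15 - 5)/(-5))*(376 - 57) = ((½)*(-⅕)*10)*319 = -1*319 = -319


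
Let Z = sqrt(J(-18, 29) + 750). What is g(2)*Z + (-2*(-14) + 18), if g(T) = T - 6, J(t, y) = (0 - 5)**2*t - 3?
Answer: 46 - 12*sqrt(33) ≈ -22.935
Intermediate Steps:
J(t, y) = -3 + 25*t (J(t, y) = (-5)**2*t - 3 = 25*t - 3 = -3 + 25*t)
g(T) = -6 + T
Z = 3*sqrt(33) (Z = sqrt((-3 + 25*(-18)) + 750) = sqrt((-3 - 450) + 750) = sqrt(-453 + 750) = sqrt(297) = 3*sqrt(33) ≈ 17.234)
g(2)*Z + (-2*(-14) + 18) = (-6 + 2)*(3*sqrt(33)) + (-2*(-14) + 18) = -12*sqrt(33) + (28 + 18) = -12*sqrt(33) + 46 = 46 - 12*sqrt(33)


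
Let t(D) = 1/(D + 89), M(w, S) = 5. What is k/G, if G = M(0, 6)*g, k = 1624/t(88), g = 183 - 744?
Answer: -95816/935 ≈ -102.48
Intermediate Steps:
t(D) = 1/(89 + D)
g = -561
k = 287448 (k = 1624/(1/(89 + 88)) = 1624/(1/177) = 1624*177 = 287448)
G = -2805 (G = 5*(-561) = -2805)
k/G = 287448/(-2805) = 287448*(-1/2805) = -95816/935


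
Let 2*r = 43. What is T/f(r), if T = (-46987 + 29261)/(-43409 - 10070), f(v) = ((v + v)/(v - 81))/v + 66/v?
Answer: 45351971/415424872 ≈ 0.10917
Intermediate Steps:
r = 43/2 (r = (½)*43 = 43/2 ≈ 21.500)
f(v) = 2/(-81 + v) + 66/v (f(v) = ((2*v)/(-81 + v))/v + 66/v = (2*v/(-81 + v))/v + 66/v = 2/(-81 + v) + 66/v)
T = 17726/53479 (T = -17726/(-53479) = -17726*(-1/53479) = 17726/53479 ≈ 0.33146)
T/f(r) = 17726/(53479*((2*(-2673 + 34*(43/2))/((43/2)*(-81 + 43/2))))) = 17726/(53479*((2*(2/43)*(-2673 + 731)/(-119/2)))) = 17726/(53479*((2*(2/43)*(-2/119)*(-1942)))) = 17726/(53479*(15536/5117)) = (17726/53479)*(5117/15536) = 45351971/415424872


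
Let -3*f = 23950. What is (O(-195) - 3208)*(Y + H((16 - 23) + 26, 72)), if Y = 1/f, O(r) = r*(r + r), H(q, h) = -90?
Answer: -78505574763/11975 ≈ -6.5558e+6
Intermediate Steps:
f = -23950/3 (f = -⅓*23950 = -23950/3 ≈ -7983.3)
O(r) = 2*r² (O(r) = r*(2*r) = 2*r²)
Y = -3/23950 (Y = 1/(-23950/3) = -3/23950 ≈ -0.00012526)
(O(-195) - 3208)*(Y + H((16 - 23) + 26, 72)) = (2*(-195)² - 3208)*(-3/23950 - 90) = (2*38025 - 3208)*(-2155503/23950) = (76050 - 3208)*(-2155503/23950) = 72842*(-2155503/23950) = -78505574763/11975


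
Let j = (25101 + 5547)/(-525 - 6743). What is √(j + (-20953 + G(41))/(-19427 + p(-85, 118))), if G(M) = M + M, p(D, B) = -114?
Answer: I*√3969589460308395/35505997 ≈ 1.7745*I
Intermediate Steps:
G(M) = 2*M
j = -7662/1817 (j = 30648/(-7268) = 30648*(-1/7268) = -7662/1817 ≈ -4.2168)
√(j + (-20953 + G(41))/(-19427 + p(-85, 118))) = √(-7662/1817 + (-20953 + 2*41)/(-19427 - 114)) = √(-7662/1817 + (-20953 + 82)/(-19541)) = √(-7662/1817 - 20871*(-1/19541)) = √(-7662/1817 + 20871/19541) = √(-111800535/35505997) = I*√3969589460308395/35505997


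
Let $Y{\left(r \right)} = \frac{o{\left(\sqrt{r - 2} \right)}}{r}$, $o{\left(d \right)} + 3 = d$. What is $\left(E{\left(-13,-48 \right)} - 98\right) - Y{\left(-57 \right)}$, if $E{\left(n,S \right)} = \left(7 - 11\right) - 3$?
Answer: $- \frac{1996}{19} + \frac{i \sqrt{59}}{57} \approx -105.05 + 0.13476 i$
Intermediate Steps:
$o{\left(d \right)} = -3 + d$
$E{\left(n,S \right)} = -7$ ($E{\left(n,S \right)} = -4 - 3 = -7$)
$Y{\left(r \right)} = \frac{-3 + \sqrt{-2 + r}}{r}$ ($Y{\left(r \right)} = \frac{-3 + \sqrt{r - 2}}{r} = \frac{-3 + \sqrt{-2 + r}}{r}$)
$\left(E{\left(-13,-48 \right)} - 98\right) - Y{\left(-57 \right)} = \left(-7 - 98\right) - \frac{-3 + \sqrt{-2 - 57}}{-57} = \left(-7 - 98\right) - - \frac{-3 + \sqrt{-59}}{57} = \left(-7 - 98\right) - - \frac{-3 + i \sqrt{59}}{57} = -105 - \left(\frac{1}{19} - \frac{i \sqrt{59}}{57}\right) = - \frac{1996}{19} + \frac{i \sqrt{59}}{57}$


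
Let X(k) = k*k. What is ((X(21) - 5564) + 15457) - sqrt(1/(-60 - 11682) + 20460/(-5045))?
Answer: 10334 - 61*I*sqrt(152989066014)/11847678 ≈ 10334.0 - 2.0138*I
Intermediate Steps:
X(k) = k**2
((X(21) - 5564) + 15457) - sqrt(1/(-60 - 11682) + 20460/(-5045)) = ((21**2 - 5564) + 15457) - sqrt(1/(-60 - 11682) + 20460/(-5045)) = ((441 - 5564) + 15457) - sqrt(1/(-11742) + 20460*(-1/5045)) = (-5123 + 15457) - sqrt(-1/11742 - 4092/1009) = 10334 - sqrt(-48049273/11847678) = 10334 - 61*I*sqrt(152989066014)/11847678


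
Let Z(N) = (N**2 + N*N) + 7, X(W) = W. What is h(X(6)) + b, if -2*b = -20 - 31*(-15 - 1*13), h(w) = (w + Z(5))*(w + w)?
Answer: 332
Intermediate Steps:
Z(N) = 7 + 2*N**2 (Z(N) = (N**2 + N**2) + 7 = 2*N**2 + 7 = 7 + 2*N**2)
h(w) = 2*w*(57 + w) (h(w) = (w + (7 + 2*5**2))*(w + w) = (w + (7 + 2*25))*(2*w) = (w + (7 + 50))*(2*w) = (w + 57)*(2*w) = (57 + w)*(2*w) = 2*w*(57 + w))
b = -424 (b = -(-20 - 31*(-15 - 1*13))/2 = -(-20 - 31*(-15 - 13))/2 = -(-20 - 31*(-28))/2 = -(-20 + 868)/2 = -1/2*848 = -424)
h(X(6)) + b = 2*6*(57 + 6) - 424 = 2*6*63 - 424 = 756 - 424 = 332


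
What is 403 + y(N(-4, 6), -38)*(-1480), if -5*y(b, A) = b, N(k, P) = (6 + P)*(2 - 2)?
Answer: 403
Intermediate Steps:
N(k, P) = 0 (N(k, P) = (6 + P)*0 = 0)
y(b, A) = -b/5
403 + y(N(-4, 6), -38)*(-1480) = 403 - 1/5*0*(-1480) = 403 + 0*(-1480) = 403 + 0 = 403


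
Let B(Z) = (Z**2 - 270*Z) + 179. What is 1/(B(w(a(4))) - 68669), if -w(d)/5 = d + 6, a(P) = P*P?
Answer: -1/26690 ≈ -3.7467e-5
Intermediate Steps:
a(P) = P**2
w(d) = -30 - 5*d (w(d) = -5*(d + 6) = -5*(6 + d) = -30 - 5*d)
B(Z) = 179 + Z**2 - 270*Z
1/(B(w(a(4))) - 68669) = 1/((179 + (-30 - 5*4**2)**2 - 270*(-30 - 5*4**2)) - 68669) = 1/((179 + (-30 - 5*16)**2 - 270*(-30 - 5*16)) - 68669) = 1/((179 + (-30 - 80)**2 - 270*(-30 - 80)) - 68669) = 1/((179 + (-110)**2 - 270*(-110)) - 68669) = 1/((179 + 12100 + 29700) - 68669) = 1/(41979 - 68669) = 1/(-26690) = -1/26690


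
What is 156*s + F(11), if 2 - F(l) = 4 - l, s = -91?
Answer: -14187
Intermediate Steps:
F(l) = -2 + l (F(l) = 2 - (4 - l) = 2 + (-4 + l) = -2 + l)
156*s + F(11) = 156*(-91) + (-2 + 11) = -14196 + 9 = -14187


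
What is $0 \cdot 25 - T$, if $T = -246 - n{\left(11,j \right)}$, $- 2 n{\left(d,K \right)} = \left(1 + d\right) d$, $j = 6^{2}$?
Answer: $180$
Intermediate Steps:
$j = 36$
$n{\left(d,K \right)} = - \frac{d \left(1 + d\right)}{2}$ ($n{\left(d,K \right)} = - \frac{\left(1 + d\right) d}{2} = - \frac{d \left(1 + d\right)}{2}$)
$T = -180$ ($T = -246 - \left(- \frac{1}{2}\right) 11 \left(1 + 11\right) = -246 - \left(- \frac{1}{2}\right) 11 \cdot 12 = -246 - -66 = -246 + 66 = -180$)
$0 \cdot 25 - T = 0 \cdot 25 - -180 = 0 + 180 = 180$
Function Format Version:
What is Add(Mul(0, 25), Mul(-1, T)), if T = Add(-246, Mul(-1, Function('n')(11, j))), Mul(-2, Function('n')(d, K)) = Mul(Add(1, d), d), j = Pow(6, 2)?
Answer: 180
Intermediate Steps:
j = 36
Function('n')(d, K) = Mul(Rational(-1, 2), d, Add(1, d)) (Function('n')(d, K) = Mul(Rational(-1, 2), Mul(Add(1, d), d)) = Mul(Rational(-1, 2), Mul(d, Add(1, d))) = Mul(Rational(-1, 2), d, Add(1, d)))
T = -180 (T = Add(-246, Mul(-1, Mul(Rational(-1, 2), 11, Add(1, 11)))) = Add(-246, Mul(-1, Mul(Rational(-1, 2), 11, 12))) = Add(-246, Mul(-1, -66)) = Add(-246, 66) = -180)
Add(Mul(0, 25), Mul(-1, T)) = Add(Mul(0, 25), Mul(-1, -180)) = Add(0, 180) = 180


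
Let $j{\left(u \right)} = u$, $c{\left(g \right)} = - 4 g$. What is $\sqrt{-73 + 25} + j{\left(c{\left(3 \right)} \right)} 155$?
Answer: $-1860 + 4 i \sqrt{3} \approx -1860.0 + 6.9282 i$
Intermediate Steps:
$\sqrt{-73 + 25} + j{\left(c{\left(3 \right)} \right)} 155 = \sqrt{-73 + 25} + \left(-4\right) 3 \cdot 155 = \sqrt{-48} - 1860 = 4 i \sqrt{3} - 1860 = -1860 + 4 i \sqrt{3}$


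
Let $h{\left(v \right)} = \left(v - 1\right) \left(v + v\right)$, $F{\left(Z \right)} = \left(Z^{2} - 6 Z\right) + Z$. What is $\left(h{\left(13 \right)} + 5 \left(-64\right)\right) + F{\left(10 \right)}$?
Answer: $42$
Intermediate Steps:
$F{\left(Z \right)} = Z^{2} - 5 Z$
$h{\left(v \right)} = 2 v \left(-1 + v\right)$ ($h{\left(v \right)} = \left(-1 + v\right) 2 v = 2 v \left(-1 + v\right)$)
$\left(h{\left(13 \right)} + 5 \left(-64\right)\right) + F{\left(10 \right)} = \left(2 \cdot 13 \left(-1 + 13\right) + 5 \left(-64\right)\right) + 10 \left(-5 + 10\right) = \left(2 \cdot 13 \cdot 12 - 320\right) + 10 \cdot 5 = \left(312 - 320\right) + 50 = -8 + 50 = 42$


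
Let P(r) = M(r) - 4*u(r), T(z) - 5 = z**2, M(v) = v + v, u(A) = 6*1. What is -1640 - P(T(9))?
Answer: -1788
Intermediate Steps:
u(A) = 6
M(v) = 2*v
T(z) = 5 + z**2
P(r) = -24 + 2*r (P(r) = 2*r - 4*6 = 2*r - 24 = -24 + 2*r)
-1640 - P(T(9)) = -1640 - (-24 + 2*(5 + 9**2)) = -1640 - (-24 + 2*(5 + 81)) = -1640 - (-24 + 2*86) = -1640 - (-24 + 172) = -1640 - 1*148 = -1640 - 148 = -1788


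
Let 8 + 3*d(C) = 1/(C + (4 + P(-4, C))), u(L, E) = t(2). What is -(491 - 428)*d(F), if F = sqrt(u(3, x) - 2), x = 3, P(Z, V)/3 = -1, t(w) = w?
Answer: 147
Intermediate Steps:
P(Z, V) = -3 (P(Z, V) = 3*(-1) = -3)
u(L, E) = 2
F = 0 (F = sqrt(2 - 2) = sqrt(0) = 0)
d(C) = -8/3 + 1/(3*(1 + C)) (d(C) = -8/3 + 1/(3*(C + (4 - 3))) = -8/3 + 1/(3*(C + 1)) = -8/3 + 1/(3*(1 + C)))
-(491 - 428)*d(F) = -(491 - 428)*(-7 - 8*0)/(3*(1 + 0)) = -63*(1/3)*(-7 + 0)/1 = -63*(1/3)*1*(-7) = -63*(-7)/3 = -1*(-147) = 147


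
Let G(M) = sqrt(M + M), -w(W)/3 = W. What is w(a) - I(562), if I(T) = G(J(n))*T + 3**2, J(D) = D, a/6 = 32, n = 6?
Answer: -585 - 1124*sqrt(3) ≈ -2531.8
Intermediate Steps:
a = 192 (a = 6*32 = 192)
w(W) = -3*W
G(M) = sqrt(2)*sqrt(M) (G(M) = sqrt(2*M) = sqrt(2)*sqrt(M))
I(T) = 9 + 2*T*sqrt(3) (I(T) = (sqrt(2)*sqrt(6))*T + 3**2 = (2*sqrt(3))*T + 9 = 2*T*sqrt(3) + 9 = 9 + 2*T*sqrt(3))
w(a) - I(562) = -3*192 - (9 + 2*562*sqrt(3)) = -576 - (9 + 1124*sqrt(3)) = -576 + (-9 - 1124*sqrt(3)) = -585 - 1124*sqrt(3)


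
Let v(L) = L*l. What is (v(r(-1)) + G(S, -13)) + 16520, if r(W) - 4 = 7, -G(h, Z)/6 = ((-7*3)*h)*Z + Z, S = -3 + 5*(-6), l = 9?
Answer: 70751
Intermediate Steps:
S = -33 (S = -3 - 30 = -33)
G(h, Z) = -6*Z + 126*Z*h (G(h, Z) = -6*(((-7*3)*h)*Z + Z) = -6*((-21*h)*Z + Z) = -6*(-21*Z*h + Z) = -6*(Z - 21*Z*h) = -6*Z + 126*Z*h)
r(W) = 11 (r(W) = 4 + 7 = 11)
v(L) = 9*L (v(L) = L*9 = 9*L)
(v(r(-1)) + G(S, -13)) + 16520 = (9*11 + 6*(-13)*(-1 + 21*(-33))) + 16520 = (99 + 6*(-13)*(-1 - 693)) + 16520 = (99 + 6*(-13)*(-694)) + 16520 = (99 + 54132) + 16520 = 54231 + 16520 = 70751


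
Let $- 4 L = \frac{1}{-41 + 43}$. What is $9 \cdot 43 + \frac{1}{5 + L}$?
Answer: $\frac{15101}{39} \approx 387.21$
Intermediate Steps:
$L = - \frac{1}{8}$ ($L = - \frac{1}{4 \left(-41 + 43\right)} = - \frac{1}{4 \cdot 2} = \left(- \frac{1}{4}\right) \frac{1}{2} = - \frac{1}{8} \approx -0.125$)
$9 \cdot 43 + \frac{1}{5 + L} = 9 \cdot 43 + \frac{1}{5 - \frac{1}{8}} = 387 + \frac{1}{\frac{39}{8}} = 387 + \frac{8}{39} = \frac{15101}{39}$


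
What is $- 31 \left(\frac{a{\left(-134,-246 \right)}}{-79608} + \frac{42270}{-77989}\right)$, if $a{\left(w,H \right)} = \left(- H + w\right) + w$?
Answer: $\frac{1681657201}{100137876} \approx 16.793$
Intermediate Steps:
$a{\left(w,H \right)} = - H + 2 w$ ($a{\left(w,H \right)} = \left(w - H\right) + w = - H + 2 w$)
$- 31 \left(\frac{a{\left(-134,-246 \right)}}{-79608} + \frac{42270}{-77989}\right) = - 31 \left(\frac{\left(-1\right) \left(-246\right) + 2 \left(-134\right)}{-79608} + \frac{42270}{-77989}\right) = - 31 \left(\left(246 - 268\right) \left(- \frac{1}{79608}\right) + 42270 \left(- \frac{1}{77989}\right)\right) = - 31 \left(\left(-22\right) \left(- \frac{1}{79608}\right) - \frac{42270}{77989}\right) = - 31 \left(\frac{11}{39804} - \frac{42270}{77989}\right) = \left(-31\right) \left(- \frac{1681657201}{3104274156}\right) = \frac{1681657201}{100137876}$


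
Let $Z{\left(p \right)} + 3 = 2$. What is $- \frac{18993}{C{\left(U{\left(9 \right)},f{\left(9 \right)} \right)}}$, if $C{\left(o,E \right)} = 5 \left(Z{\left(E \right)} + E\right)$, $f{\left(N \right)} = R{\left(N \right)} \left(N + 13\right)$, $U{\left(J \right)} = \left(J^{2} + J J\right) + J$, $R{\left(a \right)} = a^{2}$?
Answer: $- \frac{1461}{685} \approx -2.1328$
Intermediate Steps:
$Z{\left(p \right)} = -1$ ($Z{\left(p \right)} = -3 + 2 = -1$)
$U{\left(J \right)} = J + 2 J^{2}$ ($U{\left(J \right)} = \left(J^{2} + J^{2}\right) + J = 2 J^{2} + J = J + 2 J^{2}$)
$f{\left(N \right)} = N^{2} \left(13 + N\right)$ ($f{\left(N \right)} = N^{2} \left(N + 13\right) = N^{2} \left(13 + N\right)$)
$C{\left(o,E \right)} = -5 + 5 E$ ($C{\left(o,E \right)} = 5 \left(-1 + E\right) = -5 + 5 E$)
$- \frac{18993}{C{\left(U{\left(9 \right)},f{\left(9 \right)} \right)}} = - \frac{18993}{-5 + 5 \cdot 9^{2} \left(13 + 9\right)} = - \frac{18993}{-5 + 5 \cdot 81 \cdot 22} = - \frac{18993}{-5 + 5 \cdot 1782} = - \frac{18993}{-5 + 8910} = - \frac{18993}{8905} = \left(-18993\right) \frac{1}{8905} = - \frac{1461}{685}$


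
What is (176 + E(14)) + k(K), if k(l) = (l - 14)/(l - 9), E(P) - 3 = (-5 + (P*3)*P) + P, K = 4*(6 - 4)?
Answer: 782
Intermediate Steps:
K = 8 (K = 4*2 = 8)
E(P) = -2 + P + 3*P² (E(P) = 3 + ((-5 + (P*3)*P) + P) = 3 + ((-5 + (3*P)*P) + P) = 3 + ((-5 + 3*P²) + P) = 3 + (-5 + P + 3*P²) = -2 + P + 3*P²)
k(l) = (-14 + l)/(-9 + l)
(176 + E(14)) + k(K) = (176 + (-2 + 14 + 3*14²)) + (-14 + 8)/(-9 + 8) = (176 + (-2 + 14 + 3*196)) - 6/(-1) = (176 + (-2 + 14 + 588)) - 1*(-6) = (176 + 600) + 6 = 776 + 6 = 782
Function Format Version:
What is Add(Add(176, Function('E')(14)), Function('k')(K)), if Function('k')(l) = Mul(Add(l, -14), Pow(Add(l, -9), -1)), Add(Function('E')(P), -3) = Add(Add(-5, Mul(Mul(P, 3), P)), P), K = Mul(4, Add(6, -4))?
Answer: 782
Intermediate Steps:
K = 8 (K = Mul(4, 2) = 8)
Function('E')(P) = Add(-2, P, Mul(3, Pow(P, 2))) (Function('E')(P) = Add(3, Add(Add(-5, Mul(Mul(P, 3), P)), P)) = Add(3, Add(Add(-5, Mul(Mul(3, P), P)), P)) = Add(3, Add(Add(-5, Mul(3, Pow(P, 2))), P)) = Add(3, Add(-5, P, Mul(3, Pow(P, 2)))) = Add(-2, P, Mul(3, Pow(P, 2))))
Function('k')(l) = Mul(Pow(Add(-9, l), -1), Add(-14, l)) (Function('k')(l) = Mul(Add(-14, l), Pow(Add(-9, l), -1)) = Mul(Pow(Add(-9, l), -1), Add(-14, l)))
Add(Add(176, Function('E')(14)), Function('k')(K)) = Add(Add(176, Add(-2, 14, Mul(3, Pow(14, 2)))), Mul(Pow(Add(-9, 8), -1), Add(-14, 8))) = Add(Add(176, Add(-2, 14, Mul(3, 196))), Mul(Pow(-1, -1), -6)) = Add(Add(176, Add(-2, 14, 588)), Mul(-1, -6)) = Add(Add(176, 600), 6) = Add(776, 6) = 782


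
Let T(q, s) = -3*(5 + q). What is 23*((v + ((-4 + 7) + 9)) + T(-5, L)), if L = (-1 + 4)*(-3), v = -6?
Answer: 138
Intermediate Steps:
L = -9 (L = 3*(-3) = -9)
T(q, s) = -15 - 3*q
23*((v + ((-4 + 7) + 9)) + T(-5, L)) = 23*((-6 + ((-4 + 7) + 9)) + (-15 - 3*(-5))) = 23*((-6 + (3 + 9)) + (-15 + 15)) = 23*((-6 + 12) + 0) = 23*(6 + 0) = 23*6 = 138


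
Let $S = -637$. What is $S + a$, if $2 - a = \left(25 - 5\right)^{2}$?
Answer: $-1035$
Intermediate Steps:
$a = -398$ ($a = 2 - \left(25 - 5\right)^{2} = 2 - 20^{2} = 2 - 400 = -398$)
$S + a = -637 - 398 = -1035$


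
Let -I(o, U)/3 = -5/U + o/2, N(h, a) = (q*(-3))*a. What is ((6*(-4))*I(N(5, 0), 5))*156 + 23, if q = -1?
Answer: -11209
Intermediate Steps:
N(h, a) = 3*a (N(h, a) = (-1*(-3))*a = 3*a)
I(o, U) = 15/U - 3*o/2 (I(o, U) = -3*(-5/U + o/2) = -3*(o/2 - 5/U) = 15/U - 3*o/2)
((6*(-4))*I(N(5, 0), 5))*156 + 23 = ((6*(-4))*(15/5 - 9*0/2))*156 + 23 = -24*(15*(⅕) - 3/2*0)*156 + 23 = -24*(3 + 0)*156 + 23 = -24*3*156 + 23 = -72*156 + 23 = -11232 + 23 = -11209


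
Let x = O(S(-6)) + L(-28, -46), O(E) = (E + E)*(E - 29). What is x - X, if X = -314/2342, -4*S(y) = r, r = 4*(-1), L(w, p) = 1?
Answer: -64248/1171 ≈ -54.866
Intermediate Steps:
r = -4
S(y) = 1 (S(y) = -1/4*(-4) = 1)
O(E) = 2*E*(-29 + E) (O(E) = (2*E)*(-29 + E) = 2*E*(-29 + E))
X = -157/1171 (X = -314*1/2342 = -157/1171 ≈ -0.13407)
x = -55 (x = 2*1*(-29 + 1) + 1 = 2*1*(-28) + 1 = -56 + 1 = -55)
x - X = -55 - 1*(-157/1171) = -55 + 157/1171 = -64248/1171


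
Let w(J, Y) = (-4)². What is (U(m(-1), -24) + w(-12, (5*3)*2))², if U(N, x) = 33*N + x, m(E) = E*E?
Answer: 625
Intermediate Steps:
m(E) = E²
U(N, x) = x + 33*N
w(J, Y) = 16
(U(m(-1), -24) + w(-12, (5*3)*2))² = ((-24 + 33*(-1)²) + 16)² = ((-24 + 33*1) + 16)² = ((-24 + 33) + 16)² = (9 + 16)² = 25² = 625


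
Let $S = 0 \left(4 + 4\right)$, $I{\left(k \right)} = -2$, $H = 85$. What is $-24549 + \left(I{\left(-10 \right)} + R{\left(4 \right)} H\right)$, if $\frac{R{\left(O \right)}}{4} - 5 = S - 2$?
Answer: $-23531$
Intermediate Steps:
$S = 0$ ($S = 0 \cdot 8 = 0$)
$R{\left(O \right)} = 12$ ($R{\left(O \right)} = 20 + 4 \left(0 - 2\right) = 20 + 4 \left(-2\right) = 20 - 8 = 12$)
$-24549 + \left(I{\left(-10 \right)} + R{\left(4 \right)} H\right) = -24549 + \left(-2 + 12 \cdot 85\right) = -24549 + \left(-2 + 1020\right) = -24549 + 1018 = -23531$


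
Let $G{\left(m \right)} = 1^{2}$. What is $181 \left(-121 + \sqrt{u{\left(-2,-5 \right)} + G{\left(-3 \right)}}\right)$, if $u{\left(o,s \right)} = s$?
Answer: $-21901 + 362 i \approx -21901.0 + 362.0 i$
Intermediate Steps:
$G{\left(m \right)} = 1$
$181 \left(-121 + \sqrt{u{\left(-2,-5 \right)} + G{\left(-3 \right)}}\right) = 181 \left(-121 + \sqrt{-5 + 1}\right) = 181 \left(-121 + \sqrt{-4}\right) = 181 \left(-121 + 2 i\right) = -21901 + 362 i$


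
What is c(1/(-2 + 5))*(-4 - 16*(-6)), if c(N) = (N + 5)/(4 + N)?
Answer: 1472/13 ≈ 113.23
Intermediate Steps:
c(N) = (5 + N)/(4 + N)
c(1/(-2 + 5))*(-4 - 16*(-6)) = ((5 + 1/(-2 + 5))/(4 + 1/(-2 + 5)))*(-4 - 16*(-6)) = ((5 + 1/3)/(4 + 1/3))*(-4 + 96) = ((5 + ⅓)/(4 + ⅓))*92 = ((16/3)/(13/3))*92 = ((3/13)*(16/3))*92 = (16/13)*92 = 1472/13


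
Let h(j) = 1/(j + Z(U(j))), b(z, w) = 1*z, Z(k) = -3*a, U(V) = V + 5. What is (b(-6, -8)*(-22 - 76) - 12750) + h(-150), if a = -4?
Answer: -1678357/138 ≈ -12162.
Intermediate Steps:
U(V) = 5 + V
Z(k) = 12 (Z(k) = -3*(-4) = 12)
b(z, w) = z
h(j) = 1/(12 + j) (h(j) = 1/(j + 12) = 1/(12 + j))
(b(-6, -8)*(-22 - 76) - 12750) + h(-150) = (-6*(-22 - 76) - 12750) + 1/(12 - 150) = (-6*(-98) - 12750) + 1/(-138) = (588 - 12750) - 1/138 = -12162 - 1/138 = -1678357/138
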